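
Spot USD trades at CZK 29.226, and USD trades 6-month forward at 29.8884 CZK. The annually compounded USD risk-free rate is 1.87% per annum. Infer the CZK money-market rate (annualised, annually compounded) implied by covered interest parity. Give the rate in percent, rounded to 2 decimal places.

T = 6/12 years.
F/S = 29.8884/29.226 = 1.0226648 = (growth of CZK) / (growth of USD).
The USD side grows by (1 + 0.0187)^(6/12) = 1.0093067.
Hence g_CZK = 1.0321824.
r = 1.0321824^(12/6) − 1 = 0.065401 → 6.54%.

6.54%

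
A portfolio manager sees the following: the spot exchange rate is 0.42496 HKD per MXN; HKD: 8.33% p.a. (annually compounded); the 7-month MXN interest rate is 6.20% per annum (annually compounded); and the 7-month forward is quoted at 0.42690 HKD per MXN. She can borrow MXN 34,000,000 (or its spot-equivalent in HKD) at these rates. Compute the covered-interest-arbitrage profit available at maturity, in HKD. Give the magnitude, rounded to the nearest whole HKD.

T = 7/12 years.
Invest the MXN and cover forward: 34,000,000 × 1.0357126995 × 0.42690 = HKD 15,032,955.55.
Convert at spot and invest in HKD: 34,000,000 × 0.42496 × 1.0477799898 = HKD 15,138,995.87.
The quoted forward undervalues MXN, so borrow MXN, convert to HKD at spot, deposit the HKD at 8.33%, and buy MXN forward at 0.42690 to cover the loan.
Profit = 15,138,995.87 − 15,032,955.55 = HKD 106,040.

HKD 106,040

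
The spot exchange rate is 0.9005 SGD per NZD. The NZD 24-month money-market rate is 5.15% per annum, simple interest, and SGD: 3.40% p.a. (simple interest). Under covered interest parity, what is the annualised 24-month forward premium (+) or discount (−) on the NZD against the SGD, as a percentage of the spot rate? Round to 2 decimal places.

T = 2 years.
F = S · g_SGD/g_NZD = 0.9005 × 1.068000/1.103000 = 0.8719257.
(F − S)/S ÷ T = (0.8719257 − 0.9005)/0.9005/2 = -0.015866 → -1.59%.

-1.59%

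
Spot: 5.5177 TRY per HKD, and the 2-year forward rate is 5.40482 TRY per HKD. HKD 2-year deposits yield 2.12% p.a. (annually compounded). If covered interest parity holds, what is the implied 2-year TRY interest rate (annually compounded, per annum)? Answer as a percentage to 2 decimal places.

T = 2 years.
By CIP, F/S equals the TRY-to-HKD growth ratio: 5.40482/5.5177 = 0.9795422.
The HKD side grows by (1 + 0.0212)^2 = 1.0428494.
Hence g_TRY = 1.021515.
Annualise: 1.021515^(1/2) − 1 = 0.010700 = 1.07%.

1.07%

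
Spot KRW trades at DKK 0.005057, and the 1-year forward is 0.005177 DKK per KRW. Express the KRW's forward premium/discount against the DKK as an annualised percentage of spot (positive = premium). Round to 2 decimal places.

T = 1 year.
Period premium: (0.005177 − 0.005057)/0.005057 = 0.0237295.
Annualise by dividing by T: 0.0237295 / 1 = 0.023730 → 2.37%.

+2.37%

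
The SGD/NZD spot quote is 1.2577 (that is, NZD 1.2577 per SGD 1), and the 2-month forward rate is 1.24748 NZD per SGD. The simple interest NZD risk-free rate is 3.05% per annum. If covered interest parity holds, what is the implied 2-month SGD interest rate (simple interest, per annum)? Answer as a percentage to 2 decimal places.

T = 2/12 years.
CIP gives F = S · g_NZD/g_SGD, so g_NZD/g_SGD = 1.24748/1.2577 = 0.9918741.
NZD growth factor: 1 + 0.0305×2/12 = 1.0050833.
So the SGD growth factor = 1.0133174.
r = (1.0133174 − 1)/(2/12) = 0.079904 → 7.99%.

7.99%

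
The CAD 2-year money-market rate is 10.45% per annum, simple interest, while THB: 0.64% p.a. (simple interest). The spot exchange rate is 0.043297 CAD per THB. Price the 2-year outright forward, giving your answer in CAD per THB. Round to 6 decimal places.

T = 2 years.
CAD growth factor: 1 + 0.1045×2 = 1.209000.
Growth of 1 THB over T: 1 + 0.0064×2 = 1.012800.
So F = 0.043297 × 1.209000 / 1.012800 = 0.05168451 (CAD/THB).

0.051685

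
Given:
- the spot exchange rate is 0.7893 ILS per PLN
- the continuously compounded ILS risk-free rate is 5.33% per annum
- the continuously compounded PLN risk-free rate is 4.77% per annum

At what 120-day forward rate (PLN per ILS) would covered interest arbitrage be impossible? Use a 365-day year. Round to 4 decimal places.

T = 120/365 years.
ILS growth factor: e^(0.0533×120/365) = 1.0176777.
Growth of 1 PLN over T: e^(0.0477×120/365) = 1.0158058.
Forward (ILS per PLN) = 0.7893 × 1.0176777 / 1.0158058 = 0.7907545.
Invert for PLN per ILS: 1 / 0.7907545 = 1.2646.

1.2646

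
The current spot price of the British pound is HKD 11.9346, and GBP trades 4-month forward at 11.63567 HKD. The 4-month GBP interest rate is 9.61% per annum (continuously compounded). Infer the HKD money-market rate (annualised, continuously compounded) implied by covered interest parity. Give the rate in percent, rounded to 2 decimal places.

2.00%

T = 4/12 years.
CIP gives F = S · g_HKD/g_GBP, so g_HKD/g_GBP = 11.63567/11.9346 = 0.9749527.
GBP growth factor: e^(0.0961×4/12) = 1.0325519.
Hence g_HKD = 1.0066893.
Take logs: ln 1.0066893 / (4/12) = 0.020001, so 2.00%.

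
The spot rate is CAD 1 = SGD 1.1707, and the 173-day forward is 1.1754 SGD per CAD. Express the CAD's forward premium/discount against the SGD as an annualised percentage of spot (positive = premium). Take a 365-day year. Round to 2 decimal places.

T = 173/365 years.
(F − S)/S = (1.1754 − 1.1707)/1.1707 = 0.0040147.
×(1/T) gives 0.85% p.a.

+0.85%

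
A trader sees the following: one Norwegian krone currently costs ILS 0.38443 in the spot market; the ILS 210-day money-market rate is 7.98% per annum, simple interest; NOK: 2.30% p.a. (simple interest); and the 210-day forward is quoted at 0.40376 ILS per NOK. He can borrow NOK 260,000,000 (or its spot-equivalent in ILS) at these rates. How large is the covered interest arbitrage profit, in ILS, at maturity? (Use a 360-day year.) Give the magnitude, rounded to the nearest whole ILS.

T = 210/360 years.
Invest the NOK and cover forward: 260,000,000 × 1.01341666667 × 0.40376 = ILS 106,386,049.47.
Convert at spot and invest in ILS: 260,000,000 × 0.38443 × 1.046550 = ILS 104,604,556.29.
The quoted forward overvalues NOK, so borrow ILS, buy NOK at spot, deposit the NOK at 2.30%, and sell the proceeds forward at 0.40376.
The gap between the two covered legs is ILS 1,781,493.

ILS 1,781,493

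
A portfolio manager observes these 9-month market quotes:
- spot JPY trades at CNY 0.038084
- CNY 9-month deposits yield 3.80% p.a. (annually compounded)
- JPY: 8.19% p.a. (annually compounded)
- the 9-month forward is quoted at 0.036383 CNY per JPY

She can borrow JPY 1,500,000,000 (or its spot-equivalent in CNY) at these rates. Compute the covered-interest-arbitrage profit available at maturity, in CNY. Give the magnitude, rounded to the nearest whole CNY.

T = 9/12 years.
Keep in JPY, deliver into the forward: 1,500,000,000·1.0608166818·0.036383 = CNY 57,893,540.00.
Swap to CNY now, deposit: 1,500,000,000·0.038084·1.0283667237 = CNY 58,746,477.46.
The quoted forward undervalues JPY, so borrow JPY, convert to CNY at spot, deposit the CNY at 3.80%, and buy JPY forward at 0.036383 to cover the loan.
Profit = 58,746,477.46 − 57,893,540.00 = CNY 852,937.

CNY 852,937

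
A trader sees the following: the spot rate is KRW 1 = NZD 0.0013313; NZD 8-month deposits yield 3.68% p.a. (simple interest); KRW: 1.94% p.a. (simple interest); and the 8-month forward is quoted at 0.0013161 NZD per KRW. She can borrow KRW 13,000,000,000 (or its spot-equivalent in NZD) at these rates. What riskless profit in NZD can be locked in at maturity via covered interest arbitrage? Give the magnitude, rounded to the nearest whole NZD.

T = 8/12 years.
Invest the KRW and cover forward: 13,000,000,000 × 1.0129333333 × 0.0013161 = NZD 17,330,580.28.
Convert at spot and invest in NZD: 13,000,000,000 × 0.0013313 × 1.0245333333 = NZD 17,731,495.95.
The quoted forward undervalues KRW, so borrow KRW, convert to NZD at spot, deposit the NZD at 3.68%, and buy KRW forward at 0.0013161 to cover the loan.
Profit = 17,731,495.95 − 17,330,580.28 = NZD 400,916.

NZD 400,916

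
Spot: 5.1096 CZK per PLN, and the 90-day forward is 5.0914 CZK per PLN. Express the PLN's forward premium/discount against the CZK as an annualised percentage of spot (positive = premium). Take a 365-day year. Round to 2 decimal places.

T = 90/365 years.
(F − S)/S = (5.0914 − 5.1096)/5.1096 = -0.0035619.
Per annum: -0.0035619 / (90/365) = -0.014445 = -1.44%.

-1.44%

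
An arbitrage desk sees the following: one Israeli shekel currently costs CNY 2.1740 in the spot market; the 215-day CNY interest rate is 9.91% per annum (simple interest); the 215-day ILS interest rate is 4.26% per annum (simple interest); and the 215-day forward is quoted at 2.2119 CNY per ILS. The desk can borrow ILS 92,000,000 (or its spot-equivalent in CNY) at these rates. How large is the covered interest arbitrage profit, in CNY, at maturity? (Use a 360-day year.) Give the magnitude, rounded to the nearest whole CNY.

CNY 3,173,371

T = 215/360 years.
Route A — deposit ILS, sell forward: 92,000,000 × 1.02544166667 × 2.2119 = CNY 208,672,046.87.
Route B — convert at spot, deposit CNY: 92,000,000 × 2.1740 × 1.05918472222 = CNY 211,845,417.92.
The quoted forward undervalues ILS, so borrow ILS, convert to CNY at spot, deposit the CNY at 9.91%, and buy ILS forward at 2.2119 to cover the loan.
Profit = 211,845,417.92 − 208,672,046.87 = CNY 3,173,371.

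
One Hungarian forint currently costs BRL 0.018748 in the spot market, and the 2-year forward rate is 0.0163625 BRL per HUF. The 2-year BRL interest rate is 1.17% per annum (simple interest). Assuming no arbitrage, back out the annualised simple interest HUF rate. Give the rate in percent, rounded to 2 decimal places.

8.63%

T = 2 years.
By CIP, F/S equals the BRL-to-HUF growth ratio: 0.0163625/0.018748 = 0.8727598.
The BRL side grows by 1 + 0.0117×2 = 1.023400.
Hence g_HUF = 1.1726021.
(1.1726021 − 1)/T = 0.086301, i.e. 8.63%.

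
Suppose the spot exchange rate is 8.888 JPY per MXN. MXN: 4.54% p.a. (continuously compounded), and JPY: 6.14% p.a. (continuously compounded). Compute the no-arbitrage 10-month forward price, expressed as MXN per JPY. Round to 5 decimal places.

0.11102

T = 10/12 years.
Growth of 1 JPY over T: e^(0.0614×10/12) = 1.0524983.
MXN growth factor: e^(0.0454×10/12) = 1.0385581.
Forward (JPY per MXN) = 8.888 × 1.0524983 / 1.0385581 = 9.007300.
Quoted the other way: 1/9.007300 = 0.11102 MXN per JPY.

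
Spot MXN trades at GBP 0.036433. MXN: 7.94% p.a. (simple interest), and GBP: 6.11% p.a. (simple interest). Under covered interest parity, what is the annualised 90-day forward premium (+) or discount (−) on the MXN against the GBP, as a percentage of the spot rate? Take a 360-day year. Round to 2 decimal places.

-1.79%

T = 90/360 years.
F = S · g_GBP/g_MXN = 0.036433 × 1.015275/1.019850 = 0.036269563.
Annualised premium = (F − S)/S × (1/T) = (0.036269563 − 0.036433)/0.036433 ÷ (90/360) = -1.79%.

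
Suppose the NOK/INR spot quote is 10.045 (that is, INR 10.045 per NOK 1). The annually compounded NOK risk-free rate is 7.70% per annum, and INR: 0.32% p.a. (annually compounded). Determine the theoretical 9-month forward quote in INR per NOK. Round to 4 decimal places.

9.5242

T = 9/12 years.
INR growth factor: (1 + 0.0032)^(9/12) = 1.002399.
NOK accumulates by (1 + 0.0770)^(9/12) = 1.0572113.
So F = 10.045 × 1.002399 / 1.0572113 = 9.524206 (INR/NOK).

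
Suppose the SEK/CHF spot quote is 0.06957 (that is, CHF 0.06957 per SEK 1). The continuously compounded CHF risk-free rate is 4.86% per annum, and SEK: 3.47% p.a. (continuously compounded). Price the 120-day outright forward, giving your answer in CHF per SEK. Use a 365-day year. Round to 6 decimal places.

0.069889

T = 120/365 years.
Growth of 1 CHF over T: e^(0.0486×120/365) = 1.0161064.
Growth of 1 SEK over T: e^(0.0347×120/365) = 1.0114735.
Forward (CHF per SEK) = 0.06957 × 1.0161064 / 1.0114735 = 0.06988865.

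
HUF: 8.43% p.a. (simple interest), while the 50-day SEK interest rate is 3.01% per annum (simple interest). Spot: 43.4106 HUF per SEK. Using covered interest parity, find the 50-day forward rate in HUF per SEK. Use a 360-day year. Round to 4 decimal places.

T = 50/360 years.
HUF accumulates by 1 + 0.0843×50/360 = 1.01170833.
Growth of 1 SEK over T: 1 + 0.0301×50/360 = 1.00418056.
CIP: F = S · (grow HUF)/(grow SEK) = 43.4106 × 1.01170833/1.00418056 = 43.736025 HUF per SEK.

43.7360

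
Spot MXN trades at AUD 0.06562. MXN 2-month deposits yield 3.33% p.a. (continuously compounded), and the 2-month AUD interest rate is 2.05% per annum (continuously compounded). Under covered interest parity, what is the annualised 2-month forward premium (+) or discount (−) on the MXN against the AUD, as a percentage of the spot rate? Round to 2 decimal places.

-1.28%

T = 2/12 years.
No-arbitrage forward: 0.06562 × 1.0034225 / 1.0055654 = 0.06548016 AUD/MXN.
(F − S)/S ÷ T = (0.06548016 − 0.06562)/0.06562/(2/12) = -0.012786 → -1.28%.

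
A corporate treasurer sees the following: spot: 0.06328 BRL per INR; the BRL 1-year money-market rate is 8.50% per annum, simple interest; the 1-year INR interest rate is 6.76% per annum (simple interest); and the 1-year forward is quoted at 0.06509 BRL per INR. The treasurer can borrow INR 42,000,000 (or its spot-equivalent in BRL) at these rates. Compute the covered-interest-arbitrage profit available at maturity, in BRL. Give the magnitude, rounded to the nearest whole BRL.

BRL 34,914

T = 1 year.
Keep in INR, deliver into the forward: 42,000,000·1.067600·0.06509 = BRL 2,918,583.53.
Swap to BRL now, deposit: 42,000,000·0.06328·1.085000 = BRL 2,883,669.60.
The quoted forward overvalues INR, so borrow BRL, buy INR at spot, deposit the INR at 6.76%, and sell the proceeds forward at 0.06509.
The gap between the two covered legs is BRL 34,914.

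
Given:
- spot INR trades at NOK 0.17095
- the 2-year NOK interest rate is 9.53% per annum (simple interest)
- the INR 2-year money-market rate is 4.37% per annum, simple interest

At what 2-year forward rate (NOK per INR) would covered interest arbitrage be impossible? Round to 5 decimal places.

0.18717

T = 2 years.
NOK growth factor: 1 + 0.0953×2 = 1.190600.
INR accumulates by 1 + 0.0437×2 = 1.087400.
Forward (NOK per INR) = 0.17095 × 1.190600 / 1.087400 = 0.1871741.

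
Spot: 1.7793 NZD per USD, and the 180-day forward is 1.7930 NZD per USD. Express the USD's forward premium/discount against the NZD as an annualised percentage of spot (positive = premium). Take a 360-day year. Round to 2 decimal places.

+1.54%

T = 180/360 years.
USD trades forward at +0.76997% vs spot over the period.
Annualise by dividing by T: 0.0076997 / (180/360) = 0.015399 → 1.54%.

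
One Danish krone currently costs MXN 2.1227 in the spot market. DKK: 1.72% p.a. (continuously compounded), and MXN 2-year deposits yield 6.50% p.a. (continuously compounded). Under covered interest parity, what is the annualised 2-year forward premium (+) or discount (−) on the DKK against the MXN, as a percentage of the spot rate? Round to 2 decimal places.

+5.02%

T = 2 years.
F = S · g_MXN/g_DKK = 2.1227 × 1.1388284/1.0349985 = 2.3356469.
Annualised premium = (F − S)/S × (1/T) = (2.3356469 − 2.1227)/2.1227 ÷ 2 = 5.02%.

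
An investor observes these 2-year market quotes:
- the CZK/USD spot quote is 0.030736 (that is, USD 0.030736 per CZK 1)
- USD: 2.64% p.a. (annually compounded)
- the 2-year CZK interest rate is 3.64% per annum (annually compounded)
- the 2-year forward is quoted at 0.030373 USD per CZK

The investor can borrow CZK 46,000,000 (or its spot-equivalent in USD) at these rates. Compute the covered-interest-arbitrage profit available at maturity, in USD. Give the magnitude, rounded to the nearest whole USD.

T = 2 years.
Route A — deposit CZK, sell forward: 46,000,000 × 1.07412496 × 0.030373 = USD 1,500,722.28.
Route B — convert at spot, deposit USD: 46,000,000 × 0.030736 × 1.05349696 = USD 1,489,493.00.
The quoted forward overvalues CZK, so borrow USD, buy CZK at spot, deposit the CZK at 3.64%, and sell the proceeds forward at 0.030373.
Arbitrage profit = |1,500,722.28 − 1,489,493.00| = USD 11,229.

USD 11,229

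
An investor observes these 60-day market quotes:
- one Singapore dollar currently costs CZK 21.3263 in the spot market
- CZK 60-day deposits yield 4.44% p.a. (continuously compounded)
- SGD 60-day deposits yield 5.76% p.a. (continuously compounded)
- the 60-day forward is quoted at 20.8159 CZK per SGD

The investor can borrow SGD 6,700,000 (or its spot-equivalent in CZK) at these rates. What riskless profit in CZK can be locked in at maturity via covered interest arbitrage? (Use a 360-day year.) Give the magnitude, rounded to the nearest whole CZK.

T = 60/360 years.
Route A — deposit SGD, sell forward: 6,700,000 × 1.00964622781 × 20.8159 = CZK 140,811,855.92.
Route B — convert at spot, deposit CZK: 6,700,000 × 21.3263 × 1.00742744766 = CZK 143,947,489.85.
The quoted forward undervalues SGD, so borrow SGD, convert to CZK at spot, deposit the CZK at 4.44%, and buy SGD forward at 20.8159 to cover the loan.
The gap between the two covered legs is CZK 3,135,634.

CZK 3,135,634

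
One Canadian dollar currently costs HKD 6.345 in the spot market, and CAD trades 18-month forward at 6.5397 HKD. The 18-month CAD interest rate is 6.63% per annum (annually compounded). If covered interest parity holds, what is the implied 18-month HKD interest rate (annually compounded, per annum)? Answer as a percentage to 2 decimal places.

8.80%

T = 18/12 years.
CIP gives F = S · g_HKD/g_CAD, so g_HKD/g_CAD = 6.5397/6.345 = 1.0306856.
CAD growth factor: (1 + 0.0663)^(18/12) = 1.1010806.
Hence g_HKD = 1.1348679.
Annualise: 1.1348679^(12/18) − 1 = 0.088003 = 8.80%.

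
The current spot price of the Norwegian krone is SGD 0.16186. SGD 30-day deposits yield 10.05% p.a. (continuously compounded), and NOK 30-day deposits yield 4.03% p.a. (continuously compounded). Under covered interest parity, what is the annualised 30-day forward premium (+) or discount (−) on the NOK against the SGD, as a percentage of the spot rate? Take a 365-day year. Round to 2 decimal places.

+6.03%

T = 30/365 years.
F = S · g_SGD/g_NOK = 0.16186 × 1.0082945/1.0033178 = 0.16266286.
(F − S)/S ÷ T = (0.16266286 − 0.16186)/0.16186/(30/365) = 0.060349 → 6.03%.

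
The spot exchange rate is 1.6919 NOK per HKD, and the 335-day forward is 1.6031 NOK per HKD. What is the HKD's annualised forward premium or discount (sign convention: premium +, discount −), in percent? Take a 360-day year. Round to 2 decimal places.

T = 335/360 years.
(F − S)/S = (1.6031 − 1.6919)/1.6919 = -0.0524854.
×(1/T) gives -5.64% p.a.

-5.64%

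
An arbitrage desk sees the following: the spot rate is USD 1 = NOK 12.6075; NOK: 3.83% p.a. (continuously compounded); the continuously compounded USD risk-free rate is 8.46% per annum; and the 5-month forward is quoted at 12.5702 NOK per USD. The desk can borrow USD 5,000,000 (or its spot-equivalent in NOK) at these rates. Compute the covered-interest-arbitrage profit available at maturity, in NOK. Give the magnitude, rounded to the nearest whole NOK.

NOK 1,054,466

T = 5/12 years.
Keep in USD, deliver into the forward: 5,000,000·1.0358786461·12.5702 = NOK 65,106,008.79.
Swap to NOK now, deposit: 5,000,000·12.6075·1.0160863476 = NOK 64,051,543.14.
The quoted forward overvalues USD, so borrow NOK, buy USD at spot, deposit the USD at 8.46%, and sell the proceeds forward at 12.5702.
Profit = 65,106,008.79 − 64,051,543.14 = NOK 1,054,466.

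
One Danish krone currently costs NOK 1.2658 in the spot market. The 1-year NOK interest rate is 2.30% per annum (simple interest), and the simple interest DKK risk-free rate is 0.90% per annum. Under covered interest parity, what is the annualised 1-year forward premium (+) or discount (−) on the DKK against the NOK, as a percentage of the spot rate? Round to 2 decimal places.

+1.39%

T = 1 year.
F = S · g_NOK/g_DKK = 1.2658 × 1.023000/1.009000 = 1.2833631.
(F − S)/S ÷ T = (1.2833631 − 1.2658)/1.2658/1 = 0.013875 → 1.39%.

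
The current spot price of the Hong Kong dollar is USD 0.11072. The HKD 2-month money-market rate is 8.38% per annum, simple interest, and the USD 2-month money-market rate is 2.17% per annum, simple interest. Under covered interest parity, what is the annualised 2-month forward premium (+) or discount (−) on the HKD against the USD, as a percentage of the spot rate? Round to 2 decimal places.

T = 2/12 years.
F = S · g_USD/g_HKD = 0.11072 × 1.0036167/1.0139667 = 0.10958983.
(F − S)/S ÷ T = (0.10958983 − 0.11072)/0.11072/(2/12) = -0.061245 → -6.12%.

-6.12%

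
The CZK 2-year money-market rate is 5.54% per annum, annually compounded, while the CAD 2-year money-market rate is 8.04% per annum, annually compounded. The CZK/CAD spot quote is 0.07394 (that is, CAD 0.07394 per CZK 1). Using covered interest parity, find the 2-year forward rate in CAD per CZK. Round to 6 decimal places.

T = 2 years.
CAD growth factor: (1 + 0.0804)^2 = 1.1672642.
CZK accumulates by (1 + 0.0554)^2 = 1.1138692.
Forward (CAD per CZK) = 0.07394 × 1.1672642 / 1.1138692 = 0.07748443.

0.077484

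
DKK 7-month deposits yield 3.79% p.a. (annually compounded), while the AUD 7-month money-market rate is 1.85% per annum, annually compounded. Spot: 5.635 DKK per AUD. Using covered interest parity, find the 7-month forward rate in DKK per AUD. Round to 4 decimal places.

5.6974

T = 7/12 years.
DKK accumulates by (1 + 0.0379)^(7/12) = 1.0219368.
AUD accumulates by (1 + 0.0185)^(7/12) = 1.0107504.
Forward (DKK per AUD) = 5.635 × 1.0219368 / 1.0107504 = 5.697365.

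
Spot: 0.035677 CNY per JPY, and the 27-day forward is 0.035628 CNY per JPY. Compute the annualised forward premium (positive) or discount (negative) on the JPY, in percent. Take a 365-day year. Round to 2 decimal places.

-1.86%

T = 27/365 years.
(F − S)/S = (0.035628 − 0.035677)/0.035677 = -0.0013734.
×(1/T) gives -1.86% p.a.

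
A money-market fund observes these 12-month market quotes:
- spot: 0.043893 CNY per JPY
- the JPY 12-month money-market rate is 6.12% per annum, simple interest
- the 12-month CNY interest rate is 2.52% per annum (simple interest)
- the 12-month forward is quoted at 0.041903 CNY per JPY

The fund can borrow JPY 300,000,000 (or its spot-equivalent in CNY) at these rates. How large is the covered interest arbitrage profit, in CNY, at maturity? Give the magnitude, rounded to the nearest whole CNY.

T = 1 year.
Route A — deposit JPY, sell forward: 300,000,000 × 1.061200 × 0.041903 = CNY 13,340,239.08.
Route B — convert at spot, deposit CNY: 300,000,000 × 0.043893 × 1.025200 = CNY 13,499,731.08.
The quoted forward undervalues JPY, so borrow JPY, convert to CNY at spot, deposit the CNY at 2.52%, and buy JPY forward at 0.041903 to cover the loan.
Profit = 13,499,731.08 − 13,340,239.08 = CNY 159,492.

CNY 159,492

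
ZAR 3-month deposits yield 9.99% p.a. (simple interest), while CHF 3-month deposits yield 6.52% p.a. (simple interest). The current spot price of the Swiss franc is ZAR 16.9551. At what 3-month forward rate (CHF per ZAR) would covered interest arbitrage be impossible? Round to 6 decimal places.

T = 3/12 years.
ZAR accumulates by 1 + 0.0999×3/12 = 1.024975.
CHF growth factor: 1 + 0.0652×3/12 = 1.016300.
Forward (ZAR per CHF) = 16.9551 × 1.024975 / 1.016300 = 17.09983.
Invert for CHF per ZAR: 1 / 17.09983 = 0.058480.

0.058480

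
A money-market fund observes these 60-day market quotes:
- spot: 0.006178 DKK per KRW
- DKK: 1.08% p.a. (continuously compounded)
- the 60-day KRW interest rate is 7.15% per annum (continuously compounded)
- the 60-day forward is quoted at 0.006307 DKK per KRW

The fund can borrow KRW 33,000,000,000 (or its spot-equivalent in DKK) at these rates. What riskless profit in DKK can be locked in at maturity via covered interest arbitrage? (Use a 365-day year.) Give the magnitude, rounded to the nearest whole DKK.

T = 60/365 years.
Keep in KRW, deliver into the forward: 33,000,000,000·1.01182276756·0.006307 = DKK 210,591,684.44.
Swap to DKK now, deposit: 33,000,000,000·0.006178·1.00177691932 = DKK 204,236,267.65.
The quoted forward overvalues KRW, so borrow DKK, buy KRW at spot, deposit the KRW at 7.15%, and sell the proceeds forward at 0.006307.
Profit = 210,591,684.44 − 204,236,267.65 = DKK 6,355,417.

DKK 6,355,417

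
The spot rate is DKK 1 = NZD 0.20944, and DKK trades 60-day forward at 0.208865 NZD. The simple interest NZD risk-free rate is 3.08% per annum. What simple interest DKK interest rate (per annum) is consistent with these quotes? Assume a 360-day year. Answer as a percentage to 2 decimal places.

4.74%

T = 60/360 years.
CIP gives F = S · g_NZD/g_DKK, so g_NZD/g_DKK = 0.208865/0.20944 = 0.9972546.
The NZD side grows by 1 + 0.0308×60/360 = 1.0051333.
So the DKK growth factor = 1.0079004.
(1.0079004 − 1)/T = 0.047402, i.e. 4.74%.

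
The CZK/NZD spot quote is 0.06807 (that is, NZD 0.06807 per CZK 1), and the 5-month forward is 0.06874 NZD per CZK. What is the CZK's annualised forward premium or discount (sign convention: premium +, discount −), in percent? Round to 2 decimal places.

+2.36%

T = 5/12 years.
(F − S)/S = (0.06874 − 0.06807)/0.06807 = 0.0098428.
Annualise by dividing by T: 0.0098428 / (5/12) = 0.023623 → 2.36%.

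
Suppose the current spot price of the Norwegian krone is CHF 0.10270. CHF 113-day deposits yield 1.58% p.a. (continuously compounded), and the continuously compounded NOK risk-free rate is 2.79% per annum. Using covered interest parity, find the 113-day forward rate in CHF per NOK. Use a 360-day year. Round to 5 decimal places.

0.10231

T = 113/360 years.
Growth of 1 CHF over T: e^(0.0158×113/360) = 1.0049718.
Growth of 1 NOK over T: e^(0.0279×113/360) = 1.008796.
Forward (CHF per NOK) = 0.1027 × 1.0049718 / 1.008796 = 0.1023107.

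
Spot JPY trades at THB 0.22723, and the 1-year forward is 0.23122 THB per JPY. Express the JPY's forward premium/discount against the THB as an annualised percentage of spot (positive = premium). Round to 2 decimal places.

T = 1 year.
Period premium: (0.23122 − 0.22723)/0.22723 = 0.0175593.
Per annum: 0.0175593 / 1 = 0.017559 = 1.76%.

+1.76%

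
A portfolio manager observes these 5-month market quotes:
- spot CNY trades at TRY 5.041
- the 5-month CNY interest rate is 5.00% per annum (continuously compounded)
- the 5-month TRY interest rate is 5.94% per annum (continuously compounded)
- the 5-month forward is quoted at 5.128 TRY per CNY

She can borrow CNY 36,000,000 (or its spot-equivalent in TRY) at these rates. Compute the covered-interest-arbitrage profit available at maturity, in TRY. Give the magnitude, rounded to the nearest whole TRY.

T = 5/12 years.
Route A — deposit CNY, sell forward: 36,000,000 × 1.02105186215 × 5.128 = TRY 188,494,342.17.
Route B — convert at spot, deposit TRY: 36,000,000 × 5.041 × 1.02505882378 = TRY 186,023,575.10.
The quoted forward overvalues CNY, so borrow TRY, buy CNY at spot, deposit the CNY at 5.00%, and sell the proceeds forward at 5.128.
Profit = 188,494,342.17 − 186,023,575.10 = TRY 2,470,767.

TRY 2,470,767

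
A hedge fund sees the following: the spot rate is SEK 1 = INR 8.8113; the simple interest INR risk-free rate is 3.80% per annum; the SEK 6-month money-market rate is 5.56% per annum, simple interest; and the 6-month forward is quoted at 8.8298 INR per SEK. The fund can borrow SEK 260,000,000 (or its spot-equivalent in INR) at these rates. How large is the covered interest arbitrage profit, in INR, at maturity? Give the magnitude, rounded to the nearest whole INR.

INR 25,103,972

T = 6/12 years.
Invest the SEK and cover forward: 260,000,000 × 1.027800 × 8.8298 = INR 2,359,569,794.40.
Convert at spot and invest in INR: 260,000,000 × 8.8113 × 1.019000 = INR 2,334,465,822.00.
The quoted forward overvalues SEK, so borrow INR, buy SEK at spot, deposit the SEK at 5.56%, and sell the proceeds forward at 8.8298.
Profit = 2,359,569,794.40 − 2,334,465,822.00 = INR 25,103,972.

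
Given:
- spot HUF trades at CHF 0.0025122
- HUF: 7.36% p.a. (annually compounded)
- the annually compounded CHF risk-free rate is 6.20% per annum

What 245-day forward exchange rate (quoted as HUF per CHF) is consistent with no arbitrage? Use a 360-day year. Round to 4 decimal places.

401.0113

T = 245/360 years.
CHF growth factor: (1 + 0.0620)^(245/360) = 1.041787603.
HUF accumulates by (1 + 0.0736)^(245/360) = 1.049518351.
Forward (CHF per HUF) = 0.0025122 × 1.041787603 / 1.049518351 = 0.00249369514.
Quoted the other way: 1/0.00249369514 = 401.0113 HUF per CHF.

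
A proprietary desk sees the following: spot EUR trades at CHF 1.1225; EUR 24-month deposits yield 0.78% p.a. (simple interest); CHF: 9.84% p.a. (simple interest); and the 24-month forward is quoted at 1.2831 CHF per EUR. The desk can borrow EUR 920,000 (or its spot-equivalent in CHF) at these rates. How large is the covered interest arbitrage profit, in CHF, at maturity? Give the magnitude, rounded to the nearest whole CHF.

T = 2 years.
Keep in EUR, deliver into the forward: 920,000·1.015600·1.2831 = CHF 1,198,867.05.
Swap to CHF now, deposit: 920,000·1.1225·1.196800 = CHF 1,235,935.36.
The quoted forward undervalues EUR, so borrow EUR, convert to CHF at spot, deposit the CHF at 9.84%, and buy EUR forward at 1.2831 to cover the loan.
The gap between the two covered legs is CHF 37,068.

CHF 37,068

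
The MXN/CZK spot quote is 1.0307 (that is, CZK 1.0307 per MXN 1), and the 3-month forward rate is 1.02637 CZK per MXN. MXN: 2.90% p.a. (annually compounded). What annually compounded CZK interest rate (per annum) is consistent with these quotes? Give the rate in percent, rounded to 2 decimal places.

T = 3/12 years.
By CIP, F/S equals the CZK-to-MXN growth ratio: 1.02637/1.0307 = 0.9957990.
MXN growth factor: (1 + 0.0290)^(3/12) = 1.0071725.
Hence g_CZK = 1.0029414.
r = 1.0029414^(12/3) − 1 = 0.011818 → 1.18%.

1.18%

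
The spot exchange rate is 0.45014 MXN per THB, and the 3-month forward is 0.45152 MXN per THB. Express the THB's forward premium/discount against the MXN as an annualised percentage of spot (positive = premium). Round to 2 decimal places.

T = 3/12 years.
Period premium: (0.45152 − 0.45014)/0.45014 = 0.0030657.
Annualise by dividing by T: 0.0030657 / (3/12) = 0.012263 → 1.23%.

+1.23%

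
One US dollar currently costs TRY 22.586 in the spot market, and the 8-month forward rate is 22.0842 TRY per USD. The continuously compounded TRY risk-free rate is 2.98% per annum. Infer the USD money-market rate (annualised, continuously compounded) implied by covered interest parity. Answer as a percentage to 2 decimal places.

T = 8/12 years.
CIP gives F = S · g_TRY/g_USD, so g_TRY/g_USD = 22.0842/22.586 = 0.9777827.
The TRY side grows by e^(0.0298×8/12) = 1.0200653.
So the USD growth factor = 1.0432434.
r = ln(1.0432434)/(8/12) = 0.063502 → 6.35%.

6.35%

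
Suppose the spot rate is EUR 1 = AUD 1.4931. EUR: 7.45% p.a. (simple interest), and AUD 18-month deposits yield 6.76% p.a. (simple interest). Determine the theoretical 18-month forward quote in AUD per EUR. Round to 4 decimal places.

T = 18/12 years.
Growth of 1 AUD over T: 1 + 0.0676×18/12 = 1.101400.
EUR growth factor: 1 + 0.0745×18/12 = 1.111750.
So F = 1.4931 × 1.101400 / 1.111750 = 1.479200 (AUD/EUR).

1.4792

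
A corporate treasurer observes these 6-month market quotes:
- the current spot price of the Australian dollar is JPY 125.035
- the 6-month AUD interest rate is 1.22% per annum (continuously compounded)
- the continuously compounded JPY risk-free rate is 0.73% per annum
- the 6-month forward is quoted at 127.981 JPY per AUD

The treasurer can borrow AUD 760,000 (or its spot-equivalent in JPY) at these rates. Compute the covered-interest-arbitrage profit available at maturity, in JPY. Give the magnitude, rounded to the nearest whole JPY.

T = 6/12 years.
Route A — deposit AUD, sell forward: 760,000 × 1.0061186429 × 127.981 = JPY 97,860,693.23.
Route B — convert at spot, deposit JPY: 760,000 × 125.035 × 1.0036566694 = JPY 95,374,080.86.
The quoted forward overvalues AUD, so borrow JPY, buy AUD at spot, deposit the AUD at 1.22%, and sell the proceeds forward at 127.981.
The gap between the two covered legs is JPY 2,486,612.

JPY 2,486,612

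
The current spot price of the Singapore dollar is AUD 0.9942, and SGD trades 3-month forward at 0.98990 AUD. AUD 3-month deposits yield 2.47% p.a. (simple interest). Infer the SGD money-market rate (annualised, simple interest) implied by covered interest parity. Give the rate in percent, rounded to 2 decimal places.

4.22%

T = 3/12 years.
F/S = 0.9899/0.9942 = 0.9956749 = (growth of AUD) / (growth of SGD).
AUD growth factor: 1 + 0.0247×3/12 = 1.006175.
That pins the SGD growth at 1.0105457.
r = (1.0105457 − 1)/(3/12) = 0.042183 → 4.22%.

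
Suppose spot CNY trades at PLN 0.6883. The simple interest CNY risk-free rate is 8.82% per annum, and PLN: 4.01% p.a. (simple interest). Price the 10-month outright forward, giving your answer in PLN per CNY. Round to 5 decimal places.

0.66260

T = 10/12 years.
Growth of 1 PLN over T: 1 + 0.0401×10/12 = 1.0334167.
Growth of 1 CNY over T: 1 + 0.0882×10/12 = 1.073500.
So F = 0.6883 × 1.0334167 / 1.073500 = 0.6625996 (PLN/CNY).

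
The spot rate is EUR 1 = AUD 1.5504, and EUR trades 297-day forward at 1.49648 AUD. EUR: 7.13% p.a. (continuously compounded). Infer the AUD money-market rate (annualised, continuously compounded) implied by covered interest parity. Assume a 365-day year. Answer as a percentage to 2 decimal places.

2.78%

T = 297/365 years.
CIP gives F = S · g_AUD/g_EUR, so g_AUD/g_EUR = 1.49648/1.5504 = 0.9652219.
EUR growth factor: e^(0.0713×297/365) = 1.0597327.
That pins the AUD growth at 1.0228772.
Take logs: ln 1.0228772 / (297/365) = 0.027798, so 2.78%.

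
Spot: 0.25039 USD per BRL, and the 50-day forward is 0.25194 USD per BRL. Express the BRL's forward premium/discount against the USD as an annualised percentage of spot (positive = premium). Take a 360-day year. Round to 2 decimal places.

T = 50/360 years.
BRL trades forward at +0.61903% vs spot over the period.
Per annum: 0.0061903 / (50/360) = 0.044570 = 4.46%.

+4.46%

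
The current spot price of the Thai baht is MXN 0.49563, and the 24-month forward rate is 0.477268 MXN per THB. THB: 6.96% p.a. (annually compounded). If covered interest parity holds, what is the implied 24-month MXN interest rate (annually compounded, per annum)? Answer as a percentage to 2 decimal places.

T = 2 years.
F/S = 0.477268/0.49563 = 0.9629522 = (growth of MXN) / (growth of THB).
THB growth factor: (1 + 0.0696)^2 = 1.1440442.
That pins the MXN growth at 1.1016599.
r = 1.1016599^(1/2) − 1 = 0.049600 → 4.96%.

4.96%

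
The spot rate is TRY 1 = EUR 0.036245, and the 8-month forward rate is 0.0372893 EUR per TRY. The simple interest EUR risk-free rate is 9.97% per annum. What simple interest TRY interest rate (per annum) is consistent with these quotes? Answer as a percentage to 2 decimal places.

5.49%

T = 8/12 years.
F/S = 0.0372893/0.036245 = 1.0288122 = (growth of EUR) / (growth of TRY).
The EUR side grows by 1 + 0.0997×8/12 = 1.0664667.
So the TRY growth factor = 1.036600.
r = (1.036600 − 1)/(8/12) = 0.054900 → 5.49%.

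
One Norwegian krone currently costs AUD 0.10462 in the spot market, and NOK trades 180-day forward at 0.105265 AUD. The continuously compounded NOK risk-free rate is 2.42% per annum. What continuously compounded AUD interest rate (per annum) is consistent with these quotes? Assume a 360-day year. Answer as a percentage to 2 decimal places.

3.65%

T = 180/360 years.
CIP gives F = S · g_AUD/g_NOK, so g_AUD/g_NOK = 0.105265/0.10462 = 1.0061652.
NOK growth factor: e^(0.0242×180/360) = 1.0121735.
So the AUD growth factor = 1.0184138.
r = ln(1.0184138)/(180/360) = 0.036493 → 3.65%.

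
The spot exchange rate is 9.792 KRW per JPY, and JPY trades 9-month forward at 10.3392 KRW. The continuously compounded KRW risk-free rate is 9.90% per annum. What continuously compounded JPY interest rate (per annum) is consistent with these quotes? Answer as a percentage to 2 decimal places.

T = 9/12 years.
By CIP, F/S equals the KRW-to-JPY growth ratio: 10.3392/9.792 = 1.0558824.
The KRW side grows by e^(0.0990×9/12) = 1.077076.
That pins the JPY growth at 1.0200719.
Take logs: ln 1.0200719 / (9/12) = 0.026497, so 2.65%.

2.65%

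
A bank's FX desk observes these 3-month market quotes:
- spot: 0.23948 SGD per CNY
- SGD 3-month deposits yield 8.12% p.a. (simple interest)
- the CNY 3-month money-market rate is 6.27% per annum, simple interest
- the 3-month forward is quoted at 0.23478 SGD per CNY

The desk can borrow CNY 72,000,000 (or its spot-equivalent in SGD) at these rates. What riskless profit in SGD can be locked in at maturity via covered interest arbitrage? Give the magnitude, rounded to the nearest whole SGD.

T = 3/12 years.
Route A — deposit CNY, sell forward: 72,000,000 × 1.015675 × 0.23478 = SGD 17,169,132.71.
Route B — convert at spot, deposit SGD: 72,000,000 × 0.23948 × 1.020300 = SGD 17,592,583.97.
The quoted forward undervalues CNY, so borrow CNY, convert to SGD at spot, deposit the SGD at 8.12%, and buy CNY forward at 0.23478 to cover the loan.
Arbitrage profit = |17,169,132.71 − 17,592,583.97| = SGD 423,451.

SGD 423,451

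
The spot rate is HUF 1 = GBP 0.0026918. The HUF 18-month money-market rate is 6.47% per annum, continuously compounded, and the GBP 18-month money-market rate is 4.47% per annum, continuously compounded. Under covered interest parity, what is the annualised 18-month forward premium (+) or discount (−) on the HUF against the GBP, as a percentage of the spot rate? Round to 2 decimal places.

T = 18/12 years.
No-arbitrage forward: 0.0026918 × 1.0693489 / 1.1019155 = 0.0026122451 GBP/HUF.
(F − S)/S ÷ T = (0.0026122451 − 0.0026918)/0.0026918/(18/12) = -0.019703 → -1.97%.

-1.97%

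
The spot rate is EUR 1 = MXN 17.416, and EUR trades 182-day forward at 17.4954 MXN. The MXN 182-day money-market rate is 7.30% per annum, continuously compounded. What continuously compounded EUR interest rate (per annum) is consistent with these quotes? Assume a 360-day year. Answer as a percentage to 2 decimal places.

6.40%

T = 182/360 years.
By CIP, F/S equals the MXN-to-EUR growth ratio: 17.4954/17.416 = 1.0045590.
MXN growth factor: e^(0.0730×182/360) = 1.037595.
Hence g_EUR = 1.0328861.
r = ln(1.0328861)/(182/360) = 0.064003 → 6.40%.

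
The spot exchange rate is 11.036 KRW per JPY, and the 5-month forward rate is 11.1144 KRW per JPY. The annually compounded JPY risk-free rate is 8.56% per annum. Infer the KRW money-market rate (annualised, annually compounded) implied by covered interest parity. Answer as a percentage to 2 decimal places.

T = 5/12 years.
By CIP, F/S equals the KRW-to-JPY growth ratio: 11.1144/11.036 = 1.0071040.
JPY growth factor: (1 + 0.0856)^(5/12) = 1.0348143.
Hence g_KRW = 1.0421656.
Annualise: 1.0421656^(12/5) − 1 = 0.104201 = 10.42%.

10.42%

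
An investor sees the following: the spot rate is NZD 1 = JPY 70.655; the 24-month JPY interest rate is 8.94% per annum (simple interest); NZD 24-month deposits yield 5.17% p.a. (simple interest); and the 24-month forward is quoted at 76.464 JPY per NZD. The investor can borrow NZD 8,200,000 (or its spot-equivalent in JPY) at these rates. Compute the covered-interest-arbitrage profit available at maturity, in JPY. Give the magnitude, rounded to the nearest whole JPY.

T = 2 years.
Route A — deposit NZD, sell forward: 8,200,000 × 1.103400 × 76.464 = JPY 691,837,096.32.
Route B — convert at spot, deposit JPY: 8,200,000 × 70.655 × 1.178800 = JPY 682,962,534.80.
The quoted forward overvalues NZD, so borrow JPY, buy NZD at spot, deposit the NZD at 5.17%, and sell the proceeds forward at 76.464.
The gap between the two covered legs is JPY 8,874,562.

JPY 8,874,562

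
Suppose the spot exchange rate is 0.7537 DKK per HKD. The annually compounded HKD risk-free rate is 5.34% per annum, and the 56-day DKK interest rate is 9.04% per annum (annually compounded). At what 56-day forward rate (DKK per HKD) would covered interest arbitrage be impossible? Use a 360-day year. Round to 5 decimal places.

T = 56/360 years.
DKK accumulates by (1 + 0.0904)^(56/360) = 1.0135535.
HKD growth factor: (1 + 0.0534)^(56/360) = 1.0081253.
CIP: F = S · (grow DKK)/(grow HKD) = 0.7537 × 1.0135535/1.0081253 = 0.7577583 DKK per HKD.

0.75776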